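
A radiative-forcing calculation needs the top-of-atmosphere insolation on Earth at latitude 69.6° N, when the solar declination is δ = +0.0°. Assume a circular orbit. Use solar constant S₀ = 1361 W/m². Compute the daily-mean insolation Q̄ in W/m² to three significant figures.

cos H₀ = −tan(+69.6°) tan(+0.000°) = -0.0000, H₀ = 1.5708 rad.
Bracket: H₀ sin φ sin δ + cos φ cos δ sin H₀ = 1.5708×0.93728×0.00000 + 0.34857×1.00000×1.00000 = 0.000000 + 0.348570 = 0.348570.
Q̄ = (S₀/π) × [bracket] = (1361/π) × 0.348570 = 151.0 W/m².

Q̄ ≈ 151 W/m²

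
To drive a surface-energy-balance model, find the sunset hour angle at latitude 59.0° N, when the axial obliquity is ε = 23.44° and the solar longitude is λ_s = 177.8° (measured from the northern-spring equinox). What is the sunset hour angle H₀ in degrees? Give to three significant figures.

H₀ = 91.5°

Solar declination: sin δ = sin ε · sin λ_s = sin 23.44° × sin 177.8° = 0.01527, so δ = +0.875°.
cos H₀ = −tan φ · tan δ = −tan(+59.0°) × tan(+0.875°) = -0.0254, so H₀ = 1.5962 rad = 91.46°.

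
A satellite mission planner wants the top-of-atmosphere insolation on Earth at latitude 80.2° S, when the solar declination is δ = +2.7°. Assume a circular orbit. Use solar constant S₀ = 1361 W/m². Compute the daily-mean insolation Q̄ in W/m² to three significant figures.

cos H₀ = −tan(-80.2°) tan(+2.700°) = 0.2730, H₀ = 1.2943 rad.
Bracket: H₀ sin φ sin δ + cos φ cos δ sin H₀ = 1.2943×-0.98541×0.04711 + 0.17021×0.99889×0.96201 = -0.060085 + 0.163562 = 0.103477.
Q̄ = (S₀/π) × [bracket] = (1361/π) × 0.103477 = 44.83 W/m².

Q̄ ≈ 44.8 W/m²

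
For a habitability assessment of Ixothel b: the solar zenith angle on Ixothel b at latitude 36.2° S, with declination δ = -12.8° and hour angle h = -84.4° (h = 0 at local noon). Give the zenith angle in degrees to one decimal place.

cos θ_z = sin φ sin δ + cos φ cos δ cos h = 0.130848 + 0.076789 = 0.207637.
θ_z = arccos(0.207637) = 78.0°.

θ_z = 78.0°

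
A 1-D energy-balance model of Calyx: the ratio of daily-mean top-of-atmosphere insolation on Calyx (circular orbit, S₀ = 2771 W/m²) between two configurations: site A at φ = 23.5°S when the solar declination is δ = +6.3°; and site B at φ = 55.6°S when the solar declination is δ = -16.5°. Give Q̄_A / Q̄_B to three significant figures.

— Configuration A (φ=-23.5°):
cos H₀ = −tan(-23.5°) tan(+6.300°) = 0.0480, H₀ = 1.5228 rad.
Bracket: H₀ sin φ sin δ + cos φ cos δ sin H₀ = 1.5228×-0.39875×0.10973 + 0.91706×0.99396×0.99885 = -0.066630 + 0.910473 = 0.843843.
Q̄ = (S₀/π) × [bracket] = (2771/π) × 0.843843 = 744.30 W/m².
— Configuration B (φ=-55.6°):
cos H₀ = −tan(-55.6°) tan(-16.500°) = -0.4326, H₀ = 2.0182 rad.
Bracket: H₀ sin φ sin δ + cos φ cos δ sin H₀ = 2.0182×-0.82511×-0.28402 + 0.56497×0.95882×0.90158 = 0.472961 + 0.488390 = 0.961351.
Q̄ = (S₀/π) × [bracket] = (2771/π) × 0.961351 = 847.95 W/m².
Ratio Q̄_A / Q̄_B = 744.30 / 847.95 = 0.8778.

Q̄_A / Q̄_B ≈ 0.878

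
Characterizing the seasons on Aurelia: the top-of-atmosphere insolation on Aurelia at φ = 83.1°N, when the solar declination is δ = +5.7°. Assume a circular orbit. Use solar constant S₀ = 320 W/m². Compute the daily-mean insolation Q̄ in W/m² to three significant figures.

Q̄ ≈ 32.4 W/m²

cos H₀ = −tan(+83.1°) tan(+5.700°) = -0.8248, H₀ = 2.5407 rad.
Bracket: H₀ sin φ sin δ + cos φ cos δ sin H₀ = 2.5407×0.99276×0.09932 + 0.12014×0.99506×0.56541 = 0.250515 + 0.067593 = 0.318108.
Q̄ = (S₀/π) × [bracket] = (320/π) × 0.318108 = 32.40 W/m².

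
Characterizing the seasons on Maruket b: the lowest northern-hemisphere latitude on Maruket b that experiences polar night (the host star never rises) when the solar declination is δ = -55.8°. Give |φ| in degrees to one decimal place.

Polar night requires cos H₀ = −tan φ tan δ ≥ 1, i.e. tan φ tan δ ≤ −1.
The boundary is |tan φ| · |tan δ| = 1, so |φ| = 90° − |δ| = 90° − 55.8° = 34.2° in the northern hemisphere.

|φ| = 34.2°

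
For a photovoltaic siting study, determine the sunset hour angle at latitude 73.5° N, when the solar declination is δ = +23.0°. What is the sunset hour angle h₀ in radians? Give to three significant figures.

Sunrise equation: cos h₀ = −tan ϕ · tan δ = -1.4330 ≤ −1, so the Sun never sets (polar day) and h₀ = π.

h₀ = 3.14 rad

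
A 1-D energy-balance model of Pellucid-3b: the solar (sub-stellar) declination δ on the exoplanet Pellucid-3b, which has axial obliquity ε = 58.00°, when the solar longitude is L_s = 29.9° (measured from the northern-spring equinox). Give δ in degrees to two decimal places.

sin δ = sin ε · sin L_s = sin 58.00° × sin 29.9° = 0.422742.
δ = arcsin(0.422742) = +25.01°.

δ = +25.01°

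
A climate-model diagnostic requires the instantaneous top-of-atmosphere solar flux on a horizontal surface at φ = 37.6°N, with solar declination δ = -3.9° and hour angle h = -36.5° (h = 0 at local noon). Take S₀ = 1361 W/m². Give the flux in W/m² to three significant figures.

cos θ_z = sin φ sin δ + cos φ cos δ cos h = -0.041499 + 0.635413 = 0.593914.
Flux = S₀ · cos θ_z = 1361 × 0.593914 = 808.3 W/m².

808 W/m²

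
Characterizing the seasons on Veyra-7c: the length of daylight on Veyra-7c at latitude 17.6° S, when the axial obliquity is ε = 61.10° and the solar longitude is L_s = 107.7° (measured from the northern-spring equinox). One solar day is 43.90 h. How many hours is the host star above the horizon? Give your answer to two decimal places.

14.96 h

Solar declination: sin δ = sin ε · sin L_s = sin 61.10° × sin 107.7° = 0.83402, so δ = +56.514°.
cos h₀ = −tan ϕ · tan δ = −tan(-17.6°) × tan(+56.514°) = 0.4795, so h₀ = 1.0707 rad = 61.35°.
Daylight = 2h₀/(2π) × 43.90 h = (1.0707/π) × 43.90 = 14.96 h.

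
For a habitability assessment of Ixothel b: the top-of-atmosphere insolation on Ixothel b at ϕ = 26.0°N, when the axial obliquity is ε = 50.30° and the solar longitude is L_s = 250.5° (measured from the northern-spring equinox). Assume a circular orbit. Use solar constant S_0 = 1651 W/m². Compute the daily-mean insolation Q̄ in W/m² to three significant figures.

Q̄ ≈ 107 W/m²

Solar declination: sin δ = sin ε · sin L_s = sin 50.30° × sin 250.5° = -0.72527, so δ = -46.491°.
cos h₀ = −tan(+26.0°) tan(-46.491°) = 0.5138, h₀ = 1.0312 rad.
Bracket: h₀ sin ϕ sin δ + cos ϕ cos δ sin h₀ = 1.0312×0.43837×-0.72527 + 0.89879×0.68847×0.85791 = -0.327856 + 0.530866 = 0.203010.
Q̄ = (S_0/π) × [bracket] = (1651/π) × 0.203010 = 106.7 W/m².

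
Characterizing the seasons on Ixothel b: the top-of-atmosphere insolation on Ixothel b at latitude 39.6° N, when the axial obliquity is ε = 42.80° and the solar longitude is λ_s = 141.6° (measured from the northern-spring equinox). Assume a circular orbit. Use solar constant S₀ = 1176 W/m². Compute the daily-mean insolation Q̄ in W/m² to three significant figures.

Solar declination: sin δ = sin ε · sin λ_s = sin 42.80° × sin 141.6° = 0.42203, so δ = +24.963°.
cos H₀ = −tan(+39.6°) tan(+24.963°) = -0.3851, H₀ = 1.9661 rad.
Bracket: H₀ sin φ sin δ + cos φ cos δ sin H₀ = 1.9661×0.63742×0.42203 + 0.77051×0.90658×0.92287 = 0.528901 + 0.644651 = 1.173552.
Q̄ = (S₀/π) × [bracket] = (1176/π) × 1.173552 = 439.3 W/m².

Q̄ ≈ 439 W/m²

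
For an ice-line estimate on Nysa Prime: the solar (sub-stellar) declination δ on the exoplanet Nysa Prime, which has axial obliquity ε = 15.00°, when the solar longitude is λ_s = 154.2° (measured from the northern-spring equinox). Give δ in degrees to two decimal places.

δ = +6.47°

sin δ = sin ε · sin λ_s = sin 15.00° × sin 154.2° = 0.112646.
δ = arcsin(0.112646) = +6.47°.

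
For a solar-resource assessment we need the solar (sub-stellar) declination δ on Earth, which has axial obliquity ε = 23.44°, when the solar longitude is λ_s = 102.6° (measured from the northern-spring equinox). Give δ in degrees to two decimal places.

sin δ = sin ε · sin λ_s = sin 23.44° × sin 102.6° = 0.388208.
δ = arcsin(0.388208) = +22.84°.

δ = +22.84°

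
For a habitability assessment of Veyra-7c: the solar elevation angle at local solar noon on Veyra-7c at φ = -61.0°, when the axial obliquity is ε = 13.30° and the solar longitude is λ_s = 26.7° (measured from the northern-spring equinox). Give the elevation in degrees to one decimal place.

23.1°

Solar declination: sin δ = sin ε · sin λ_s = sin 13.30° × sin 26.7° = 0.10337, so δ = +5.933°.
At local noon the hour angle is zero, so the zenith angle equals |φ − δ| = |-61.0° − (+5.933°)| = 66.933°.
Elevation = 90° − 66.933° = 23.1°.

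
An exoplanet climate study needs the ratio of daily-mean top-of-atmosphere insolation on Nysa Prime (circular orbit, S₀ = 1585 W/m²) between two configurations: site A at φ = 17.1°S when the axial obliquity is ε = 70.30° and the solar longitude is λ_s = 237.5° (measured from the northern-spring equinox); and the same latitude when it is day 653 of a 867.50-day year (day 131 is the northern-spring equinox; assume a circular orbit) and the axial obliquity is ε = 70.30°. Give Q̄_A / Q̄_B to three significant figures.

— Configuration A (φ=-17.1°):
Solar declination: sin δ = sin ε · sin λ_s = sin 70.30° × sin 237.5° = -0.79403, so δ = -52.564°.
cos H₀ = −tan(-17.1°) tan(-52.564°) = -0.4018, H₀ = 1.9843 rad.
Bracket: H₀ sin φ sin δ + cos φ cos δ sin H₀ = 1.9843×-0.29404×-0.79403 + 0.95579×0.60788×0.91571 = 0.463288 + 0.532033 = 0.995321.
Q̄ = (S₀/π) × [bracket] = (1585/π) × 0.995321 = 502.16 W/m².
— Configuration B (φ=-17.1°):
Solar longitude: λ_s = 360° × (653 − 131)/867.50 = 216.622°.
sin δ = sin 70.30° × sin 216.622° = -0.56162, so δ = -34.168°.
cos H₀ = −tan(-17.1°) tan(-34.168°) = -0.2088, H₀ = 1.7812 rad.
Bracket: H₀ sin φ sin δ + cos φ cos δ sin H₀ = 1.7812×-0.29404×-0.56162 + 0.95579×0.82739×0.97795 = 0.294145 + 0.773374 = 1.067519.
Q̄ = (S₀/π) × [bracket] = (1585/π) × 1.067519 = 538.59 W/m².
Ratio Q̄_A / Q̄_B = 502.16 / 538.59 = 0.9324.

Q̄_A / Q̄_B ≈ 0.932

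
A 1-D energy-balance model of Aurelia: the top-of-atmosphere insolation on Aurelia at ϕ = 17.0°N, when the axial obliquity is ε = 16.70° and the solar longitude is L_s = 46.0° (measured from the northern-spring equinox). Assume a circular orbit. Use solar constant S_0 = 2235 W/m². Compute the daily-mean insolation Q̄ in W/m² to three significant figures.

Solar declination: sin δ = sin ε · sin L_s = sin 16.70° × sin 46.0° = 0.20671, so δ = +11.930°.
cos h₀ = −tan(+17.0°) tan(+11.930°) = -0.0646, h₀ = 1.6354 rad.
Bracket: h₀ sin ϕ sin δ + cos ϕ cos δ sin h₀ = 1.6354×0.29237×0.20671 + 0.95630×0.97840×0.99791 = 0.098837 + 0.933688 = 1.032525.
Q̄ = (S_0/π) × [bracket] = (2235/π) × 1.032525 = 734.6 W/m².

Q̄ ≈ 735 W/m²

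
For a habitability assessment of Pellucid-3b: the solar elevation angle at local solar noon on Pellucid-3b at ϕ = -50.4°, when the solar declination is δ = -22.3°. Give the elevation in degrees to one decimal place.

61.9°

At local noon the hour angle is zero, so the zenith angle equals |ϕ − δ| = |-50.4° − (-22.300°)| = 28.100°.
Elevation = 90° − 28.100° = 61.9°.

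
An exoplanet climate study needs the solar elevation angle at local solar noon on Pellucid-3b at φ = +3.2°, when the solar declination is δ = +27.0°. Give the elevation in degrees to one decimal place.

66.2°

At local noon the hour angle is zero, so the zenith angle equals |φ − δ| = |+3.2° − (+27.000°)| = 23.800°.
Elevation = 90° − 23.800° = 66.2°.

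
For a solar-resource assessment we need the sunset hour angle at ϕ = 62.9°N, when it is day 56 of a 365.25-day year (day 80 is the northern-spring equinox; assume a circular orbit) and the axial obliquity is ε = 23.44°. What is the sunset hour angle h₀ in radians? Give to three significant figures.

Solar longitude: L_s = 360° × (56 − 80)/365.25 = -23.655°, i.e. -23.655° + 360° = 336.345°.
sin δ = sin 23.44° × sin 336.345° = -0.15960, so δ = -9.184°.
cos h₀ = −tan ϕ · tan δ = −tan(+62.9°) × tan(-9.184°) = 0.3159, so h₀ = 1.2493 rad = 71.58°.

h₀ = 1.25 rad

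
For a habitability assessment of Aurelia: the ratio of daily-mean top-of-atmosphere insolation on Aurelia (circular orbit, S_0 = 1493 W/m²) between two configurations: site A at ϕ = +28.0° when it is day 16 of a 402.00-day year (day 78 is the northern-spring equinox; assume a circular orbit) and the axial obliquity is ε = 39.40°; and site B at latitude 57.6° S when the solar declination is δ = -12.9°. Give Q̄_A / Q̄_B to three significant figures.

Q̄_A / Q̄_B ≈ 0.477

— Configuration A (ϕ=+28.0°):
Solar longitude: L_s = 360° × (16 − 78)/402.00 = -55.522°, i.e. -55.522° + 360° = 304.478°.
sin δ = sin 39.40° × sin 304.478° = -0.52324, so δ = -31.550°.
cos h₀ = −tan(+28.0°) tan(-31.550°) = 0.3265, h₀ = 1.2382 rad.
Bracket: h₀ sin ϕ sin δ + cos ϕ cos δ sin h₀ = 1.2382×0.46947×-0.52324 + 0.88295×0.85219×0.94521 = -0.304158 + 0.711215 = 0.407057.
Q̄ = (S_0/π) × [bracket] = (1493/π) × 0.407057 = 193.45 W/m².
— Configuration B (ϕ=-57.6°):
cos h₀ = −tan(-57.6°) tan(-12.900°) = -0.3609, h₀ = 1.9400 rad.
Bracket: h₀ sin ϕ sin δ + cos ϕ cos δ sin h₀ = 1.9400×-0.84433×-0.22325 + 0.53583×0.97476×0.93261 = 0.365684 + 0.487107 = 0.852791.
Q̄ = (S_0/π) × [bracket] = (1493/π) × 0.852791 = 405.28 W/m².
Ratio Q̄_A / Q̄_B = 193.45 / 405.28 = 0.4773.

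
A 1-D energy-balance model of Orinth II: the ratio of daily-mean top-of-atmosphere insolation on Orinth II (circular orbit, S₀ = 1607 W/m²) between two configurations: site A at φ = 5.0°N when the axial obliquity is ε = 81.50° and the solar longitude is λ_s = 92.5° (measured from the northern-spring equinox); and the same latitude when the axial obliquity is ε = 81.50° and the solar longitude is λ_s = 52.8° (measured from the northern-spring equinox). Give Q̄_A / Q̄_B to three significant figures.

Q̄_A / Q̄_B ≈ 0.432

— Configuration A (φ=+5.0°):
Solar declination: sin δ = sin ε · sin λ_s = sin 81.50° × sin 92.5° = 0.98807, so δ = +81.143°.
cos H₀ = −tan(+5.0°) tan(+81.143°) = -0.5614, H₀ = 2.1669 rad.
Bracket: H₀ sin φ sin δ + cos φ cos δ sin H₀ = 2.1669×0.08716×0.98807 + 0.99619×0.15398×0.82753 = 0.186614 + 0.126938 = 0.313552.
Q̄ = (S₀/π) × [bracket] = (1607/π) × 0.313552 = 160.39 W/m².
— Configuration B (φ=+5.0°):
Solar declination: sin δ = sin ε · sin λ_s = sin 81.50° × sin 52.8° = 0.78778, so δ = +51.979°.
cos H₀ = −tan(+5.0°) tan(+51.979°) = -0.1119, H₀ = 1.6829 rad.
Bracket: H₀ sin φ sin δ + cos φ cos δ sin H₀ = 1.6829×0.08716×0.78778 + 0.99619×0.61596×0.99372 = 0.115553 + 0.609760 = 0.725313.
Q̄ = (S₀/π) × [bracket] = (1607/π) × 0.725313 = 371.01 W/m².
Ratio Q̄_A / Q̄_B = 160.39 / 371.01 = 0.4323.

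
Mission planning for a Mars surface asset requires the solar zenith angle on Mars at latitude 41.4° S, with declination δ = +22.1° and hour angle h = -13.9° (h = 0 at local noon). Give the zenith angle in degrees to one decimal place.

cos θ_z = sin φ sin δ + cos φ cos δ cos h = -0.248802 + 0.674647 = 0.425845.
θ_z = arccos(0.425845) = 64.8°.

θ_z = 64.8°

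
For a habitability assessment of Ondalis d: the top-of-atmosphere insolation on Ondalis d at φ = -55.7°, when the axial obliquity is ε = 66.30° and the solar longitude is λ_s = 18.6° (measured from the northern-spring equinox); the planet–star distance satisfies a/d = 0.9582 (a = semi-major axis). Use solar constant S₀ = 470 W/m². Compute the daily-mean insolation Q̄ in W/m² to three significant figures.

Q̄ ≈ 29.5 W/m²

Solar declination: sin δ = sin ε · sin λ_s = sin 66.30° × sin 18.6° = 0.29206, so δ = +16.981°.
cos H₀ = −tan(-55.7°) tan(+16.981°) = 0.4477, H₀ = 1.1066 rad.
Bracket: H₀ sin φ sin δ + cos φ cos δ sin H₀ = 1.1066×-0.82610×0.29206 + 0.56353×0.95640×0.89420 = -0.266990 + 0.481938 = 0.214948.
Inverse-square distance factor (a/d)² = 0.9582² = 0.918147.
Q̄ = (S₀/π) × 0.918147 × [bracket] = (470/π) × 0.918147 × 0.214948 = 29.53 W/m².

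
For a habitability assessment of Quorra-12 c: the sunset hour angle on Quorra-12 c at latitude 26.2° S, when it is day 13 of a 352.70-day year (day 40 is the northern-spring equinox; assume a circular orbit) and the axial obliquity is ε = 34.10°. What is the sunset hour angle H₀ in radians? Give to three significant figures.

Solar longitude: λ_s = 360° × (13 − 40)/352.70 = -27.559°, i.e. -27.559° + 360° = 332.441°.
sin δ = sin 34.10° × sin 332.441° = -0.25938, so δ = -15.034°.
cos H₀ = −tan φ · tan δ = −tan(-26.2°) × tan(-15.034°) = -0.1322, so H₀ = 1.7033 rad = 97.59°.

H₀ = 1.70 rad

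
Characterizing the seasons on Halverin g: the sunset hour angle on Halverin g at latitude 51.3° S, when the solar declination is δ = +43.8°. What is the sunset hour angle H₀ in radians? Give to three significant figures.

H₀ = 0.00 rad

cos H₀ = −tan φ · tan δ = 1.1970 ≥ 1, so the host star never rises (polar night) and H₀ = 0.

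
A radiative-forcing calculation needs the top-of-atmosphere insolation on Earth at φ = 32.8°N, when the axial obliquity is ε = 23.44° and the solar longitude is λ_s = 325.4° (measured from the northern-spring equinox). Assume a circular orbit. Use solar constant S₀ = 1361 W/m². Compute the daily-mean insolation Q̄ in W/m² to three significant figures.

Q̄ ≈ 275 W/m²

Solar declination: sin δ = sin ε · sin λ_s = sin 23.44° × sin 325.4° = -0.22588, so δ = -13.055°.
cos H₀ = −tan(+32.8°) tan(-13.055°) = 0.1494, H₀ = 1.4208 rad.
Bracket: H₀ sin φ sin δ + cos φ cos δ sin H₀ = 1.4208×0.54171×-0.22588 + 0.84057×0.97415×0.98877 = -0.173851 + 0.809646 = 0.635795.
Q̄ = (S₀/π) × [bracket] = (1361/π) × 0.635795 = 275.4 W/m².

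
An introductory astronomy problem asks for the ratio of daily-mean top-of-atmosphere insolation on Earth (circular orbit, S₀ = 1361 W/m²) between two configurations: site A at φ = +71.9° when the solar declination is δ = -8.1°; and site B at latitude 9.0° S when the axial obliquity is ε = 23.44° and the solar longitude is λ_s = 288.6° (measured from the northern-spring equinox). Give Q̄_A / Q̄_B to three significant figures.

Q̄_A / Q̄_B ≈ 0.126

— Configuration A (φ=+71.9°):
cos H₀ = −tan(+71.9°) tan(-8.100°) = 0.4354, H₀ = 1.1203 rad.
Bracket: H₀ sin φ sin δ + cos φ cos δ sin H₀ = 1.1203×0.95052×-0.14090 + 0.31068×0.99002×0.90022 = -0.150040 + 0.276889 = 0.126849.
Q̄ = (S₀/π) × [bracket] = (1361/π) × 0.126849 = 54.953 W/m².
— Configuration B (φ=-9.0°):
Solar declination: sin δ = sin ε · sin λ_s = sin 23.44° × sin 288.6° = -0.37701, so δ = -22.149°.
cos H₀ = −tan(-9.0°) tan(-22.149°) = -0.0645, H₀ = 1.6353 rad.
Bracket: H₀ sin φ sin δ + cos φ cos δ sin H₀ = 1.6353×-0.15643×-0.37701 + 0.98769×0.92621×0.99792 = 0.096443 + 0.912906 = 1.009349.
Q̄ = (S₀/π) × [bracket] = (1361/π) × 1.009349 = 437.27 W/m².
Ratio Q̄_A / Q̄_B = 54.953 / 437.27 = 0.1257.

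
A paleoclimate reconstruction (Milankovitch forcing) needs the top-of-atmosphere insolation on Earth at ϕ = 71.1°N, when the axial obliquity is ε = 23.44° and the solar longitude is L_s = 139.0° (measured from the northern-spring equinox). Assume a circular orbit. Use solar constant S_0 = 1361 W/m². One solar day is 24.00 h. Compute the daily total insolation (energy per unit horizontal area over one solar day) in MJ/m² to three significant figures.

30.1 MJ/m²

Solar declination: sin δ = sin ε · sin L_s = sin 23.44° × sin 139.0° = 0.26097, so δ = +15.128°.
cos h₀ = −tan(+71.1°) tan(+15.128°) = -0.7896, h₀ = 2.4810 rad.
Bracket: h₀ sin ϕ sin δ + cos ϕ cos δ sin h₀ = 2.4810×0.94609×0.26097 + 0.32392×0.96535×0.61362 = 0.612562 + 0.191877 = 0.804439.
Q̄ = (S_0/π) × [bracket] = (1361/π) × 0.804439 = 348.50 W/m².
Daily total = Q̄ × 24.00 h × 3600 s/h = 348.50 × 24.00 × 3600 / 10⁶ = 30.11 MJ/m².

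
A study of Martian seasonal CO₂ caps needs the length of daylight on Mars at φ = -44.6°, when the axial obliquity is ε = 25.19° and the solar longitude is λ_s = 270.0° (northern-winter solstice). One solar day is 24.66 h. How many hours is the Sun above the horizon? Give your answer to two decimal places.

16.12 h

Solar declination: sin δ = sin ε · sin λ_s = sin 25.19° × sin 270.0° = -0.42562, so δ = -25.190°.
cos H₀ = −tan φ · tan δ = −tan(-44.6°) × tan(-25.190°) = -0.4638, so H₀ = 2.0531 rad = 117.63°.
Daylight = 2H₀/(2π) × 24.66 h = (2.0531/π) × 24.66 = 16.12 h.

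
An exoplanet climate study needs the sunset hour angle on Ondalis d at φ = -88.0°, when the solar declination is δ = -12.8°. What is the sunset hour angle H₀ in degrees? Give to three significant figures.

H₀ = 180°

Sunrise equation: cos H₀ = −tan φ · tan δ = -6.5060 ≤ −1, so the host star never sets (polar day) and H₀ = π.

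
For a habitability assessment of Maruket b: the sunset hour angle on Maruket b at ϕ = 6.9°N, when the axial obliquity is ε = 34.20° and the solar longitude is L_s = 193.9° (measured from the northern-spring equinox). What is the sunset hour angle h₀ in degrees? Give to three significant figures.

h₀ = 89.1°

Solar declination: sin δ = sin ε · sin L_s = sin 34.20° × sin 193.9° = -0.13503, so δ = -7.760°.
cos h₀ = −tan ϕ · tan δ = −tan(+6.9°) × tan(-7.760°) = 0.0165, so h₀ = 1.5543 rad = 89.06°.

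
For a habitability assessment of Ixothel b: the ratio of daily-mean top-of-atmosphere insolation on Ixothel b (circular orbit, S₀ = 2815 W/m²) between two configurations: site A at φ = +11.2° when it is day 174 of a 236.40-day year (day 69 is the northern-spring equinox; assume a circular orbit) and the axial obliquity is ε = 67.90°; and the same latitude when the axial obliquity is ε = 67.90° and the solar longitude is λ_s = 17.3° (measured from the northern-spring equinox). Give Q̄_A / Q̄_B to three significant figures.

Q̄_A / Q̄_B ≈ 1.00

— Configuration A (φ=+11.2°):
Solar longitude: λ_s = 360° × (174 − 69)/236.40 = 159.898°.
sin δ = sin 67.90° × sin 159.898° = 0.31843, so δ = +18.568°.
cos H₀ = −tan(+11.2°) tan(+18.568°) = -0.0665, H₀ = 1.6374 rad.
Bracket: H₀ sin φ sin δ + cos φ cos δ sin H₀ = 1.6374×0.19423×0.31843 + 0.98096×0.94795×0.99779 = 0.101271 + 0.927846 = 1.029117.
Q̄ = (S₀/π) × [bracket] = (2815/π) × 1.029117 = 922.13 W/m².
— Configuration B (φ=+11.2°):
Solar declination: sin δ = sin ε · sin λ_s = sin 67.90° × sin 17.3° = 0.27553, so δ = +15.993°.
cos H₀ = −tan(+11.2°) tan(+15.993°) = -0.0568, H₀ = 1.6276 rad.
Bracket: H₀ sin φ sin δ + cos φ cos δ sin H₀ = 1.6276×0.19423×0.27553 + 0.98096×0.96129×0.99839 = 0.087103 + 0.941469 = 1.028572.
Q̄ = (S₀/π) × [bracket] = (2815/π) × 1.028572 = 921.64 W/m².
Ratio Q̄_A / Q̄_B = 922.13 / 921.64 = 1.001.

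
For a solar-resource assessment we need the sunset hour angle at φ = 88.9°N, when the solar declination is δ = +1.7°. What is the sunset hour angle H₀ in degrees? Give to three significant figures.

H₀ = 180°

Sunrise equation: cos H₀ = −tan φ · tan δ = -1.5457 ≤ −1, so the Sun never sets (polar day) and H₀ = π.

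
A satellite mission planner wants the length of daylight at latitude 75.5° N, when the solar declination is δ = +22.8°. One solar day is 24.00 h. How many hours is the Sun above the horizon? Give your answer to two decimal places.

Sunrise equation: cos H₀ = −tan φ · tan δ = -1.6254 ≤ −1, so the Sun never sets (polar day) and H₀ = π.
Daylight = 2H₀/(2π) × 24.00 h = (3.1416/π) × 24.00 = 24.00 h.

24.00 h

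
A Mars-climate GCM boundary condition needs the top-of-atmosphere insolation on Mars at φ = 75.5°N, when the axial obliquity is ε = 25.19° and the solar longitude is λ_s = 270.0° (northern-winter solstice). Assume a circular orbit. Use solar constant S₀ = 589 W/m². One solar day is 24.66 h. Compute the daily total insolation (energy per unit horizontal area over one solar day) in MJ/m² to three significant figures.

Solar declination: sin δ = sin ε · sin λ_s = sin 25.19° × sin 270.0° = -0.42562, so δ = -25.190°.
cos H₀ = −tan(+75.5°) tan(-25.190°) = 1.8187 ≥ 1 ⇒ polar night, H₀ = 0 and Q̄ = 0.
Daily total = Q̄ × 24.66 h × 3600 s/h = 0.00 MJ/m².

0.00 MJ/m²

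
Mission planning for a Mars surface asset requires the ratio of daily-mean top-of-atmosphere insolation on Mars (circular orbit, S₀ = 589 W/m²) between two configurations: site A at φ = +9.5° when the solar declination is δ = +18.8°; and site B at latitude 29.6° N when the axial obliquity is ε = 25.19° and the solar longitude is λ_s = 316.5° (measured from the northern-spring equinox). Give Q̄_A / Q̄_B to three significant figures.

Q̄_A / Q̄_B ≈ 1.65

— Configuration A (φ=+9.5°):
cos H₀ = −tan(+9.5°) tan(+18.800°) = -0.0570, H₀ = 1.6278 rad.
Bracket: H₀ sin φ sin δ + cos φ cos δ sin H₀ = 1.6278×0.16505×0.32227 + 0.98629×0.94665×0.99838 = 0.086584 + 0.932159 = 1.018743.
Q̄ = (S₀/π) × [bracket] = (589/π) × 1.018743 = 191.00 W/m².
— Configuration B (φ=+29.6°):
Solar declination: sin δ = sin ε · sin λ_s = sin 25.19° × sin 316.5° = -0.29298, so δ = -17.036°.
cos H₀ = −tan(+29.6°) tan(-17.036°) = 0.1741, H₀ = 1.3958 rad.
Bracket: H₀ sin φ sin δ + cos φ cos δ sin H₀ = 1.3958×0.49394×-0.29298 + 0.86949×0.95612×0.98473 = -0.201993 + 0.818642 = 0.616649.
Q̄ = (S₀/π) × [bracket] = (589/π) × 0.616649 = 115.61 W/m².
Ratio Q̄_A / Q̄_B = 191.00 / 115.61 = 1.652.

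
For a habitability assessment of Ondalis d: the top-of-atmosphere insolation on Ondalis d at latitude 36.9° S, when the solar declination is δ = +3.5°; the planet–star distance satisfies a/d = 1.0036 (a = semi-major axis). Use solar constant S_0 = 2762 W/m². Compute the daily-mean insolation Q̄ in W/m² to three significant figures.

Q̄ ≈ 657 W/m²

cos h₀ = −tan(-36.9°) tan(+3.500°) = 0.0459, h₀ = 1.5249 rad.
Bracket: h₀ sin ϕ sin δ + cos ϕ cos δ sin h₀ = 1.5249×-0.60042×0.06105 + 0.79968×0.99813×0.99895 = -0.055896 + 0.797347 = 0.741451.
Inverse-square distance factor (a/d)² = 1.0036² = 1.007213.
Q̄ = (S_0/π) × 1.007213 × [bracket] = (2762/π) × 1.007213 × 0.741451 = 656.6 W/m².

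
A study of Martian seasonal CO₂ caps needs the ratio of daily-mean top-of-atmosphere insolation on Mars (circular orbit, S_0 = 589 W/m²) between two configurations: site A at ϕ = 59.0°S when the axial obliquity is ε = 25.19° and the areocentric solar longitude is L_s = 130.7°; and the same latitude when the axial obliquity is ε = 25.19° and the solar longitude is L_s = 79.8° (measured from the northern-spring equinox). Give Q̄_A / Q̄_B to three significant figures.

— Configuration A (ϕ=-59.0°):
sin δ = sin 25.19° × sin 130.7° = 0.32268, so δ = +18.825°.
cos h₀ = −tan(-59.0°) tan(+18.825°) = 0.5674, h₀ = 0.9675 rad.
Bracket: h₀ sin ϕ sin δ + cos ϕ cos δ sin h₀ = 0.9675×-0.85717×0.32268 + 0.51504×0.94651×0.82346 = -0.267602 + 0.401429 = 0.133827.
Q̄ = (S_0/π) × [bracket] = (589/π) × 0.133827 = 25.090 W/m².
— Configuration B (ϕ=-59.0°):
Solar declination: sin δ = sin ε · sin L_s = sin 25.19° × sin 79.8° = 0.41889, so δ = +24.765°.
cos h₀ = −tan(-59.0°) tan(+24.765°) = 0.7678, h₀ = 0.6954 rad.
Bracket: h₀ sin ϕ sin δ + cos ϕ cos δ sin h₀ = 0.6954×-0.85717×0.41889 + 0.51504×0.90803×0.64073 = -0.249690 + 0.299651 = 0.049961.
Q̄ = (S_0/π) × [bracket] = (589/π) × 0.049961 = 9.3669 W/m².
Ratio Q̄_A / Q̄_B = 25.090 / 9.3669 = 2.679.

Q̄_A / Q̄_B ≈ 2.68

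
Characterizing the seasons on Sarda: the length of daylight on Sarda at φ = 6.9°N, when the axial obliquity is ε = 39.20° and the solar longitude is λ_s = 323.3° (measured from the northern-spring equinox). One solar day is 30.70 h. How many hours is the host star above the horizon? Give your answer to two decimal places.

14.87 h

Solar declination: sin δ = sin ε · sin λ_s = sin 39.20° × sin 323.3° = -0.37772, so δ = -22.192°.
cos H₀ = −tan φ · tan δ = −tan(+6.9°) × tan(-22.192°) = 0.0494, so H₀ = 1.5214 rad = 87.17°.
Daylight = 2H₀/(2π) × 30.70 h = (1.5214/π) × 30.70 = 14.87 h.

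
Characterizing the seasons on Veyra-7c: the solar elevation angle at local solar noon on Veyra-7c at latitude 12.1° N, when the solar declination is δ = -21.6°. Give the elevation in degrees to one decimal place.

56.3°

At local noon the hour angle is zero, so the zenith angle equals |ϕ − δ| = |+12.1° − (-21.600°)| = 33.700°.
Elevation = 90° − 33.700° = 56.3°.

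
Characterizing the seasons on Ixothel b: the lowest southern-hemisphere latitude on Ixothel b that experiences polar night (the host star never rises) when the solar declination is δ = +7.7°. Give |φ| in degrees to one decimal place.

Polar night requires cos H₀ = −tan φ tan δ ≥ 1, i.e. tan φ tan δ ≤ −1.
The boundary is |tan φ| · |tan δ| = 1, so |φ| = 90° − |δ| = 90° − 7.7° = 82.3° in the southern hemisphere.

|φ| = 82.3°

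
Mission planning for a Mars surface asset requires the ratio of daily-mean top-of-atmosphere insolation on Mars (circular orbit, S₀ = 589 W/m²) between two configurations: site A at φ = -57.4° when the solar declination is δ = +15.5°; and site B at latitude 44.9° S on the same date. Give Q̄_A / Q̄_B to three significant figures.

Q̄_A / Q̄_B ≈ 0.522

— Configuration A (φ=-57.4°):
cos H₀ = −tan(-57.4°) tan(+15.500°) = 0.4336, H₀ = 1.1223 rad.
Bracket: H₀ sin φ sin δ + cos φ cos δ sin H₀ = 1.1223×-0.84245×0.26724 + 0.53877×0.96363×0.90109 = -0.252671 + 0.467823 = 0.215152.
Q̄ = (S₀/π) × [bracket] = (589/π) × 0.215152 = 40.338 W/m².
— Configuration B (φ=-44.9°):
cos H₀ = −tan(-44.9°) tan(+15.500°) = 0.2764, H₀ = 1.2908 rad.
Bracket: H₀ sin φ sin δ + cos φ cos δ sin H₀ = 1.2908×-0.70587×0.26724 + 0.70834×0.96363×0.96105 = -0.243492 + 0.655991 = 0.412499.
Q̄ = (S₀/π) × [bracket] = (589/π) × 0.412499 = 77.337 W/m².
Ratio Q̄_A / Q̄_B = 40.338 / 77.337 = 0.5216.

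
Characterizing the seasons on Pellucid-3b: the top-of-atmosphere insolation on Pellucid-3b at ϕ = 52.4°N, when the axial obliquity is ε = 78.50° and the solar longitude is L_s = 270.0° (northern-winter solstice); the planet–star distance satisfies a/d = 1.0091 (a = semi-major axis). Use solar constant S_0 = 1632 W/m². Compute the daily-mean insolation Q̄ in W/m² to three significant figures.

Q̄ ≈ 0.00 W/m²

Solar declination: sin δ = sin ε · sin L_s = sin 78.50° × sin 270.0° = -0.97992, so δ = -78.500°.
cos h₀ = −tan(+52.4°) tan(-78.500°) = 6.3825 ≥ 1 ⇒ polar night, h₀ = 0 and Q̄ = 0.
Inverse-square distance factor (a/d)² = 1.0091² = 1.018283.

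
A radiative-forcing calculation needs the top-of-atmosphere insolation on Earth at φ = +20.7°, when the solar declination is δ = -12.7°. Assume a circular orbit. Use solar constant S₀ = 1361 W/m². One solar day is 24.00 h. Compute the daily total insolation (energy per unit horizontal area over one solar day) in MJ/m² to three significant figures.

cos H₀ = −tan(+20.7°) tan(-12.700°) = 0.0852, H₀ = 1.4855 rad.
Bracket: H₀ sin φ sin δ + cos φ cos δ sin H₀ = 1.4855×0.35347×-0.21985 + 0.93544×0.97553×0.99637 = -0.115439 + 0.909237 = 0.793798.
Q̄ = (S₀/π) × [bracket] = (1361/π) × 0.793798 = 343.89 W/m².
Daily total = Q̄ × 24.00 h × 3600 s/h = 343.89 × 24.00 × 3600 / 10⁶ = 29.71 MJ/m².

29.7 MJ/m²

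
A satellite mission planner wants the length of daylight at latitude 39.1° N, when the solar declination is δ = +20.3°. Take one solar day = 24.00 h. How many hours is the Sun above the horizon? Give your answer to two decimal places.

14.33 h

cos H₀ = −tan φ · tan δ = −tan(+39.1°) × tan(+20.300°) = -0.3006, so H₀ = 1.8761 rad = 107.49°.
Daylight = 2H₀/(2π) × 24.00 h = (1.8761/π) × 24.00 = 14.33 h.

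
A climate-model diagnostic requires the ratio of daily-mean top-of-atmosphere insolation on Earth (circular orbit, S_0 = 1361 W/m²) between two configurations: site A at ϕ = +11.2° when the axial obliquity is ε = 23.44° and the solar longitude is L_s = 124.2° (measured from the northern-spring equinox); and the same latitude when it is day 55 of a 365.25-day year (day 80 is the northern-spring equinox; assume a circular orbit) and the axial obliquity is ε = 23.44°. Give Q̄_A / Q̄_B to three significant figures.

— Configuration A (ϕ=+11.2°):
Solar declination: sin δ = sin ε · sin L_s = sin 23.44° × sin 124.2° = 0.32900, so δ = +19.208°.
cos h₀ = −tan(+11.2°) tan(+19.208°) = -0.0690, h₀ = 1.6398 rad.
Bracket: h₀ sin ϕ sin δ + cos ϕ cos δ sin h₀ = 1.6398×0.19423×0.32900 + 0.98096×0.94433×0.99762 = 0.104786 + 0.924145 = 1.028931.
Q̄ = (S_0/π) × [bracket] = (1361/π) × 1.028931 = 445.75 W/m².
— Configuration B (ϕ=+11.2°):
Solar longitude: L_s = 360° × (55 − 80)/365.25 = -24.641°, i.e. -24.641° + 360° = 335.359°.
sin δ = sin 23.44° × sin 335.359° = -0.16585, so δ = -9.547°.
cos h₀ = −tan(+11.2°) tan(-9.547°) = 0.0333, h₀ = 1.5375 rad.
Bracket: h₀ sin ϕ sin δ + cos ϕ cos δ sin h₀ = 1.5375×0.19423×-0.16585 + 0.98096×0.98615×0.99945 = -0.049528 + 0.966842 = 0.917314.
Q̄ = (S_0/π) × [bracket] = (1361/π) × 0.917314 = 397.40 W/m².
Ratio Q̄_A / Q̄_B = 445.75 / 397.40 = 1.122.

Q̄_A / Q̄_B ≈ 1.12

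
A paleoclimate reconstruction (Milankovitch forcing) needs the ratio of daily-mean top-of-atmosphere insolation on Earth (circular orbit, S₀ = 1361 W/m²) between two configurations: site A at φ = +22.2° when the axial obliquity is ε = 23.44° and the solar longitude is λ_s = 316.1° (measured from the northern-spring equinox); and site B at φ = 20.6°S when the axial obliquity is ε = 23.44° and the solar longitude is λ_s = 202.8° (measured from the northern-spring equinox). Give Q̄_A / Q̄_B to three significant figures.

— Configuration A (φ=+22.2°):
Solar declination: sin δ = sin ε · sin λ_s = sin 23.44° × sin 316.1° = -0.27583, so δ = -16.011°.
cos H₀ = −tan(+22.2°) tan(-16.011°) = 0.1171, H₀ = 1.4534 rad.
Bracket: H₀ sin φ sin δ + cos φ cos δ sin H₀ = 1.4534×0.37784×-0.27583 + 0.92587×0.96121×0.99312 = -0.151473 + 0.883833 = 0.732360.
Q̄ = (S₀/π) × [bracket] = (1361/π) × 0.732360 = 317.27 W/m².
— Configuration B (φ=-20.6°):
Solar declination: sin δ = sin ε · sin λ_s = sin 23.44° × sin 202.8° = -0.15415, so δ = -8.867°.
cos H₀ = −tan(-20.6°) tan(-8.867°) = -0.0586, H₀ = 1.6295 rad.
Bracket: H₀ sin φ sin δ + cos φ cos δ sin H₀ = 1.6295×-0.35184×-0.15415 + 0.93606×0.98805×0.99828 = 0.088378 + 0.923283 = 1.011661.
Q̄ = (S₀/π) × [bracket] = (1361/π) × 1.011661 = 438.27 W/m².
Ratio Q̄_A / Q̄_B = 317.27 / 438.27 = 0.7239.

Q̄_A / Q̄_B ≈ 0.724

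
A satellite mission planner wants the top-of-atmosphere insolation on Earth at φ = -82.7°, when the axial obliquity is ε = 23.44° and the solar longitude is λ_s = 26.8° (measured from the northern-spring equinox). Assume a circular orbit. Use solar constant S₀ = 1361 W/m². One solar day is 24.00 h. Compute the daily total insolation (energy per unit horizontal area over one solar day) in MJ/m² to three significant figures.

Solar declination: sin δ = sin ε · sin λ_s = sin 23.44° × sin 26.8° = 0.17935, so δ = +10.332°.
cos H₀ = −tan(-82.7°) tan(+10.332°) = 1.4232 ≥ 1 ⇒ polar night, H₀ = 0 and Q̄ = 0.
Daily total = Q̄ × 24.00 h × 3600 s/h = 0.00 MJ/m².

0.00 MJ/m²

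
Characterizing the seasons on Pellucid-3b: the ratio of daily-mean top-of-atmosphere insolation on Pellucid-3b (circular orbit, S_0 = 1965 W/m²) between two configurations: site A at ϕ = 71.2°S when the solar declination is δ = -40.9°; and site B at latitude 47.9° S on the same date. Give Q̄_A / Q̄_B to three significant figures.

— Configuration A (ϕ=-71.2°):
cos h₀ = −tan(-71.2°) tan(-40.900°) = -2.5445 ≤ −1 ⇒ polar day, h₀ = π.
Bracket: h₀ sin ϕ sin δ + cos ϕ cos δ sin h₀ = 3.1416×-0.94665×-0.65474 + 0.32227×0.75585×0.00000 = 1.947194 + 0.000000 = 1.947194.
Q̄ = (S_0/π) × [bracket] = (1965/π) × 1.947194 = 1217.9 W/m².
— Configuration B (ϕ=-47.9°):
cos h₀ = −tan(-47.9°) tan(-40.900°) = -0.9587, h₀ = 2.8531 rad.
Bracket: h₀ sin ϕ sin δ + cos ϕ cos δ sin h₀ = 2.8531×-0.74198×-0.65474 + 0.67043×0.75585×0.28451 = 1.386047 + 0.144174 = 1.530221.
Q̄ = (S_0/π) × [bracket] = (1965/π) × 1.530221 = 957.12 W/m².
Ratio Q̄_A / Q̄_B = 1217.9 / 957.12 = 1.272.

Q̄_A / Q̄_B ≈ 1.27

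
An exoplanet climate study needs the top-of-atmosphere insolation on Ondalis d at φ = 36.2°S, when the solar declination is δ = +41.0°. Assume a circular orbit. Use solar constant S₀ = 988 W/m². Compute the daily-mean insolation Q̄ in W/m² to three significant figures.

Q̄ ≈ 40.4 W/m²

cos H₀ = −tan(-36.2°) tan(+41.000°) = 0.6362, H₀ = 0.8812 rad.
Bracket: H₀ sin φ sin δ + cos φ cos δ sin H₀ = 0.8812×-0.59061×0.65606 + 0.80696×0.75471×0.77151 = -0.341443 + 0.469866 = 0.128423.
Q̄ = (S₀/π) × [bracket] = (988/π) × 0.128423 = 40.39 W/m².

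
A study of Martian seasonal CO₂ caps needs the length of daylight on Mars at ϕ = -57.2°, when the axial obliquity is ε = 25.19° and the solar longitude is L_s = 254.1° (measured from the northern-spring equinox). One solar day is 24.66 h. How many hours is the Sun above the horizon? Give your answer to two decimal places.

Solar declination: sin δ = sin ε · sin L_s = sin 25.19° × sin 254.1° = -0.40934, so δ = -24.163°.
cos h₀ = −tan ϕ · tan δ = −tan(-57.2°) × tan(-24.163°) = -0.6962, so h₀ = 2.3408 rad = 134.12°.
Daylight = 2h₀/(2π) × 24.66 h = (2.3408/π) × 24.66 = 18.37 h.

18.37 h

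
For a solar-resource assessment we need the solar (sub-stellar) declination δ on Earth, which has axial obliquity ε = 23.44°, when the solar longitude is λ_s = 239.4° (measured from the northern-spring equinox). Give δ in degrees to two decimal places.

δ = -20.02°

sin δ = sin ε · sin λ_s = sin 23.44° × sin 239.4° = -0.342393.
δ = arcsin(-0.342393) = -20.02°.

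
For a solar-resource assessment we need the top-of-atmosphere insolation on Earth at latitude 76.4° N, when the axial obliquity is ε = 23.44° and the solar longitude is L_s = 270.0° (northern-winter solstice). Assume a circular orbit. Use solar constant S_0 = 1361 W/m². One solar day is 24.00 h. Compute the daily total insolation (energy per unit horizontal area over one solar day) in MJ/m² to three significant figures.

Solar declination: sin δ = sin ε · sin L_s = sin 23.44° × sin 270.0° = -0.39779, so δ = -23.440°.
cos h₀ = −tan(+76.4°) tan(-23.440°) = 1.7922 ≥ 1 ⇒ polar night, h₀ = 0 and Q̄ = 0.
Daily total = Q̄ × 24.00 h × 3600 s/h = 0.00 MJ/m².

0.00 MJ/m²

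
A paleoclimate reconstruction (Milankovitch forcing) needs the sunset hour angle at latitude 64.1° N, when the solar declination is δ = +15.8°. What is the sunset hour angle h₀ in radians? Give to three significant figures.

h₀ = 2.19 rad

cos h₀ = −tan ϕ · tan δ = −tan(+64.1°) × tan(+15.800°) = -0.5828, so h₀ = 2.1929 rad = 125.64°.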